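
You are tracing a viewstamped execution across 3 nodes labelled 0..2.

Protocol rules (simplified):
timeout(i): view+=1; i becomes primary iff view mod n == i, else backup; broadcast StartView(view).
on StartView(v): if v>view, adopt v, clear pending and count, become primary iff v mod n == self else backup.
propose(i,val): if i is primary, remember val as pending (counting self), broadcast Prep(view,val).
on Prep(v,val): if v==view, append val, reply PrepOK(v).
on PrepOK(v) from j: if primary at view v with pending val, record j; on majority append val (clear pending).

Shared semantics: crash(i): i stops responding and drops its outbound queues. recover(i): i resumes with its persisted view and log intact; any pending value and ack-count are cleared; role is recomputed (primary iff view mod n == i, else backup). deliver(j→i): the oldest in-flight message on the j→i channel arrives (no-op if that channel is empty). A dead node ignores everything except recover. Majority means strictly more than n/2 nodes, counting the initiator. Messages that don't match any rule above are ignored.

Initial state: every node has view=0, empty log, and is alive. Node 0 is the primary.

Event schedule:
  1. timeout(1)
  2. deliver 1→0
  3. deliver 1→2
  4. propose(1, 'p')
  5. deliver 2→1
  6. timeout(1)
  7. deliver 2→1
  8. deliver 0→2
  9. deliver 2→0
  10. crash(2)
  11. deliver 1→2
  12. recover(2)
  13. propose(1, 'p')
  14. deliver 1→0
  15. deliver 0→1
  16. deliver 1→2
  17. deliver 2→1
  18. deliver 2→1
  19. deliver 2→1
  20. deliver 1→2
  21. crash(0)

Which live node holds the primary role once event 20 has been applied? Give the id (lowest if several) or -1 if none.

after 1 — timeout(1): n1:prim/v1/[-]
after 2 — deliver 1→0: n0:back/v1/[-]
after 3 — deliver 1→2: n2:back/v1/[-]
after 4 — propose(1,'p'): ·
after 5 — deliver 2→1: ·
after 6 — timeout(1): n1:back/v2/[-]
after 7 — deliver 2→1: ·
after 8 — deliver 0→2: ·
after 9 — deliver 2→0: ·
after 10 — crash(2): n2:✗back/v1/[-]
after 11 — deliver 1→2: ·
after 12 — recover(2): n2:back/v1/[-]
after 13 — propose(1,'p'): ·
after 14 — deliver 1→0: n0:back/v1/[p]
after 15 — deliver 0→1: ·
after 16 — deliver 1→2: n2:back/v1/[p]
after 17 — deliver 2→1: ·
after 18 — deliver 2→1: ·
after 19 — deliver 2→1: ·
after 20 — deliver 1→2: n2:prim/v2/[p]

2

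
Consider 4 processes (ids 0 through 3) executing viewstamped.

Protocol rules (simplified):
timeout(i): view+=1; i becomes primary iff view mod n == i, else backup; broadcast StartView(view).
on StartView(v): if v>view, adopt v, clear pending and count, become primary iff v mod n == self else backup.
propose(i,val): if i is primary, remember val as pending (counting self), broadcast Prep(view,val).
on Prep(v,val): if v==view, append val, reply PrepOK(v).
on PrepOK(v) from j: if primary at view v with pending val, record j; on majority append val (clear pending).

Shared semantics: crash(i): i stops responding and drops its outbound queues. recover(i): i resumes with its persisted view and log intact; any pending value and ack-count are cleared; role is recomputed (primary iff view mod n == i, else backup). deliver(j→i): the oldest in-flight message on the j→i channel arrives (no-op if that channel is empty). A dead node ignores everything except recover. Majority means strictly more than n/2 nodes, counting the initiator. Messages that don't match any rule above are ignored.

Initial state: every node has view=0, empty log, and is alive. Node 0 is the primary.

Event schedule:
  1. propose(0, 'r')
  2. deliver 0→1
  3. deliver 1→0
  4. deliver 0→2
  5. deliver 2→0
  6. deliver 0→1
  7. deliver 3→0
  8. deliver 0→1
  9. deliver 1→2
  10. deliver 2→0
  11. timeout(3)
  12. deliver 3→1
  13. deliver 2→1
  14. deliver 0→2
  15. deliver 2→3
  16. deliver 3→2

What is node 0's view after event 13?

0

step 1 propose(0,'r'): —
step 2 deliver 0→1: 1={back,v=0,log=r}
step 3 deliver 1→0: —
step 4 deliver 0→2: 2={back,v=0,log=r}
step 5 deliver 2→0: 0={prim,v=0,log=r}
step 6 deliver 0→1: —
step 7 deliver 3→0: —
step 8 deliver 0→1: —
step 9 deliver 1→2: —
step 10 deliver 2→0: —
step 11 timeout(3): 3={back,v=1,log=-}
step 12 deliver 3→1: 1={prim,v=1,log=r}
step 13 deliver 2→1: —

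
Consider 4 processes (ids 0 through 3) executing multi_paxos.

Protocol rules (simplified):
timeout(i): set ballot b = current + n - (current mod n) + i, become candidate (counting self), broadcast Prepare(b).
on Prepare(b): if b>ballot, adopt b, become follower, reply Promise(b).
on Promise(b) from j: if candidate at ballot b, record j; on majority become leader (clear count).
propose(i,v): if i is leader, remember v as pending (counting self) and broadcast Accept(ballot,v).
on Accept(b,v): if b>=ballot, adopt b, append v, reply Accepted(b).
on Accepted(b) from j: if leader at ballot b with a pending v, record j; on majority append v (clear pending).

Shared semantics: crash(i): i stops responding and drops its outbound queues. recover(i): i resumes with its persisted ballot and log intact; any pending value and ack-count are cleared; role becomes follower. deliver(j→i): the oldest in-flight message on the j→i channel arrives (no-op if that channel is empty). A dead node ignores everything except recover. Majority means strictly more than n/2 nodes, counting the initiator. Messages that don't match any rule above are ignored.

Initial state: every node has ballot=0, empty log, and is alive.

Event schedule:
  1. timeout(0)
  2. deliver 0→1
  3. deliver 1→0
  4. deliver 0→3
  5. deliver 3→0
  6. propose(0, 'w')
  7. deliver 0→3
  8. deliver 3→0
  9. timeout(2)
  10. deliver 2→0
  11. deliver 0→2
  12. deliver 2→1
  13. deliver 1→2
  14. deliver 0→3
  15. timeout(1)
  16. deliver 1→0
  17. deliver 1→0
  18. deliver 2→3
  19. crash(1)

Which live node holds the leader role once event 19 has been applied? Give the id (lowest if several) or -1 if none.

e1 timeout(0): 0[cand,b=4,-]
e2 deliver 0→1: 1[foll,b=4,-]
e3 deliver 1→0: ·
e4 deliver 0→3: 3[foll,b=4,-]
e5 deliver 3→0: 0[lead,b=4,-]
e6 propose(0,'w'): ·
e7 deliver 0→3: 3[foll,b=4,w]
e8 deliver 3→0: ·
e9 timeout(2): 2[cand,b=6,-]
e10 deliver 2→0: 0[foll,b=6,-]
e11 deliver 0→2: ·
e12 deliver 2→1: 1[foll,b=6,-]
e13 deliver 1→2: ·
e14 deliver 0→3: ·
e15 timeout(1): 1[cand,b=9,-]
e16 deliver 1→0: 0[foll,b=9,-]
e17 deliver 1→0: ·
e18 deliver 2→3: 3[foll,b=6,w]
e19 crash(1): 1[✗cand,b=9,-]

-1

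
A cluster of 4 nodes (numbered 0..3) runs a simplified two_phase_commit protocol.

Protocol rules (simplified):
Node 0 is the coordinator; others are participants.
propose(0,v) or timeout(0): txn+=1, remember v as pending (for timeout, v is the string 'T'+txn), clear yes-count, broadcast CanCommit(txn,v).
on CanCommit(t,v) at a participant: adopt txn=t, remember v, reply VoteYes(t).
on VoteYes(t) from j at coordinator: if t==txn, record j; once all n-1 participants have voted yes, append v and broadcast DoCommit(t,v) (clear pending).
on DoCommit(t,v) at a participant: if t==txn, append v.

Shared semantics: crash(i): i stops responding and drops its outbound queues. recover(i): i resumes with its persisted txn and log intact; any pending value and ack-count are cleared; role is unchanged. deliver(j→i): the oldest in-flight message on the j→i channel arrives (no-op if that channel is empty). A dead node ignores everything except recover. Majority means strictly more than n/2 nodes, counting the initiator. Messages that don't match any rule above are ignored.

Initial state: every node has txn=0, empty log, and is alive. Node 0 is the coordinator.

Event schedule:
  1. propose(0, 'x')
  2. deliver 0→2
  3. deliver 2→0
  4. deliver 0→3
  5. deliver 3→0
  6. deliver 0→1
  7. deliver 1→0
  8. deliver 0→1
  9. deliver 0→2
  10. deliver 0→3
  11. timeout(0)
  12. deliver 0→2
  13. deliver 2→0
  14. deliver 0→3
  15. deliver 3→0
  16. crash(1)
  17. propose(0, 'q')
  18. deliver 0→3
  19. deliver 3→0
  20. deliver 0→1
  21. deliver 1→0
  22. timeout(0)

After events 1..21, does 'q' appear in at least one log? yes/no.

no

step 1 propose(0,'x'): 0={coor,t=1,log=-}
step 2 deliver 0→2: 2={part,t=1,log=-}
step 3 deliver 2→0: —
step 4 deliver 0→3: 3={part,t=1,log=-}
step 5 deliver 3→0: —
step 6 deliver 0→1: 1={part,t=1,log=-}
step 7 deliver 1→0: 0={coor,t=1,log=x}
step 8 deliver 0→1: 1={part,t=1,log=x}
step 9 deliver 0→2: 2={part,t=1,log=x}
step 10 deliver 0→3: 3={part,t=1,log=x}
step 11 timeout(0): 0={coor,t=2,log=x}
step 12 deliver 0→2: 2={part,t=2,log=x}
step 13 deliver 2→0: —
step 14 deliver 0→3: 3={part,t=2,log=x}
step 15 deliver 3→0: —
step 16 crash(1): 1={✗part,t=1,log=x}
step 17 propose(0,'q'): 0={coor,t=3,log=x}
step 18 deliver 0→3: 3={part,t=3,log=x}
step 19 deliver 3→0: —
step 20 deliver 0→1: —
step 21 deliver 1→0: —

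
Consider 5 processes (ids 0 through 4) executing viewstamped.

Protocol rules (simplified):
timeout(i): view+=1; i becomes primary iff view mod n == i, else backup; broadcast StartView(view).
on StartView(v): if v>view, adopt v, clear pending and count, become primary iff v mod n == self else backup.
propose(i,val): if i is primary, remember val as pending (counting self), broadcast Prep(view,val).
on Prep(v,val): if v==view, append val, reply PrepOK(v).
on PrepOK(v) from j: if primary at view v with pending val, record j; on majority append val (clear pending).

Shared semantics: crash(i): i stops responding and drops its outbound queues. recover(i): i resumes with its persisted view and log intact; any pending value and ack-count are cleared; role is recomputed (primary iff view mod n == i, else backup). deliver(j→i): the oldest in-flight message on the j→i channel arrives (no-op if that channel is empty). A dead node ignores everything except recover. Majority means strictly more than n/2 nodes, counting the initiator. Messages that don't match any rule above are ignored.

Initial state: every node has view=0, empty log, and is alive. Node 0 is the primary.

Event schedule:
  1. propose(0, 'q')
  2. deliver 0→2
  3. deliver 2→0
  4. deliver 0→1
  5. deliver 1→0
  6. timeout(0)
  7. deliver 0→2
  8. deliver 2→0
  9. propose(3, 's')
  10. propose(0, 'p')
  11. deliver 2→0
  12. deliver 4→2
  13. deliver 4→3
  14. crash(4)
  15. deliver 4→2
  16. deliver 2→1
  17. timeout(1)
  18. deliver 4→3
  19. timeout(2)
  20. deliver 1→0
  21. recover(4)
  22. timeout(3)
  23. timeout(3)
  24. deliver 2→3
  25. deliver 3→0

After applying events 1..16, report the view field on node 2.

1

e1 propose(0,'q'): ·
e2 deliver 0→2: 2[back,v=0,q]
e3 deliver 2→0: ·
e4 deliver 0→1: 1[back,v=0,q]
e5 deliver 1→0: 0[prim,v=0,q]
e6 timeout(0): 0[back,v=1,q]
e7 deliver 0→2: 2[back,v=1,q]
e8 deliver 2→0: ·
e9 propose(3,'s'): ·
e10 propose(0,'p'): ·
e11 deliver 2→0: ·
e12 deliver 4→2: ·
e13 deliver 4→3: ·
e14 crash(4): 4[✗back,v=0,-]
e15 deliver 4→2: ·
e16 deliver 2→1: ·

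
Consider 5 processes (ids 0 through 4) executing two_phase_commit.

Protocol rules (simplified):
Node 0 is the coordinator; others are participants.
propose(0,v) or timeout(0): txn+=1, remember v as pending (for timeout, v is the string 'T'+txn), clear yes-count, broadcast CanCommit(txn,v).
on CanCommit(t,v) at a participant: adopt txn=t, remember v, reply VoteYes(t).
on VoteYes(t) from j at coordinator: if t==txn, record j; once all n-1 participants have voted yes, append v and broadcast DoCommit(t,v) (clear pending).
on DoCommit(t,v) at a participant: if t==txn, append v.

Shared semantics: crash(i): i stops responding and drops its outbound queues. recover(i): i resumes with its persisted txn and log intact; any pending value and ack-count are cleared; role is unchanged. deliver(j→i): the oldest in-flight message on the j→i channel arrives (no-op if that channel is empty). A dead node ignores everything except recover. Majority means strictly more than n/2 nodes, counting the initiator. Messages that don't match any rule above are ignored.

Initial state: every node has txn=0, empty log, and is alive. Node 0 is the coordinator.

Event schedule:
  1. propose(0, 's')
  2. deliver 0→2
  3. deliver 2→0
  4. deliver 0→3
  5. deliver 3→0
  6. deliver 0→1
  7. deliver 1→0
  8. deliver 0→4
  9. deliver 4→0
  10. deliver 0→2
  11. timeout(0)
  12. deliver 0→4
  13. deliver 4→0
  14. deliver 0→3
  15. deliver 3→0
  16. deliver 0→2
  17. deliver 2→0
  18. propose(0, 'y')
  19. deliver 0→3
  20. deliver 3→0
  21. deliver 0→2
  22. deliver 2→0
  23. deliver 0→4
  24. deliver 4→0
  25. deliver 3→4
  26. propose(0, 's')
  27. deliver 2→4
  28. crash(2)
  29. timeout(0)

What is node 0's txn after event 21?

e1 propose(0,'s'): 0[coor,t=1,-]
e2 deliver 0→2: 2[part,t=1,-]
e3 deliver 2→0: ·
e4 deliver 0→3: 3[part,t=1,-]
e5 deliver 3→0: ·
e6 deliver 0→1: 1[part,t=1,-]
e7 deliver 1→0: ·
e8 deliver 0→4: 4[part,t=1,-]
e9 deliver 4→0: 0[coor,t=1,s]
e10 deliver 0→2: 2[part,t=1,s]
e11 timeout(0): 0[coor,t=2,s]
e12 deliver 0→4: 4[part,t=1,s]
e13 deliver 4→0: ·
e14 deliver 0→3: 3[part,t=1,s]
e15 deliver 3→0: ·
e16 deliver 0→2: 2[part,t=2,s]
e17 deliver 2→0: ·
e18 propose(0,'y'): 0[coor,t=3,s]
e19 deliver 0→3: 3[part,t=2,s]
e20 deliver 3→0: ·
e21 deliver 0→2: 2[part,t=3,s]

3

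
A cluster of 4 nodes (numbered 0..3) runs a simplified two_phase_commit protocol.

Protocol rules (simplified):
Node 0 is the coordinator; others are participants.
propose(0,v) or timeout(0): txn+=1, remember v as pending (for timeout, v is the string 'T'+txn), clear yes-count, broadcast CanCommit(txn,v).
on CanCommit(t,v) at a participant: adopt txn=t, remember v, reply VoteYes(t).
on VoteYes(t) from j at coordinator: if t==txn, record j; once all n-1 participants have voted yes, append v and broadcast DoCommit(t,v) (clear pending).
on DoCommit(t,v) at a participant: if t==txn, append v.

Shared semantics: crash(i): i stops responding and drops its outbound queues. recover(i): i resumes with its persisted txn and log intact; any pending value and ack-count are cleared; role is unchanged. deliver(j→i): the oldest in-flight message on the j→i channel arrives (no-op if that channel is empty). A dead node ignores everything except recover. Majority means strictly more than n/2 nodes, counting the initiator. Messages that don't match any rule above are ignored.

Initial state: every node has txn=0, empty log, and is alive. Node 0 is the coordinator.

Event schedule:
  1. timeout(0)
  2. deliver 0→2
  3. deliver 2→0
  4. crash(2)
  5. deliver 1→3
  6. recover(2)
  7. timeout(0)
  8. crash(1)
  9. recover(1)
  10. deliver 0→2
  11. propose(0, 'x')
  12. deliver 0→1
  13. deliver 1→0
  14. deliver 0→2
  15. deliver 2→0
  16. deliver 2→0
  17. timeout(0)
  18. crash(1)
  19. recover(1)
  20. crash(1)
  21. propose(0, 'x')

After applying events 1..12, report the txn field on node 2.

step 1 timeout(0): 0={coor,t=1,log=-}
step 2 deliver 0→2: 2={part,t=1,log=-}
step 3 deliver 2→0: —
step 4 crash(2): 2={✗part,t=1,log=-}
step 5 deliver 1→3: —
step 6 recover(2): 2={part,t=1,log=-}
step 7 timeout(0): 0={coor,t=2,log=-}
step 8 crash(1): 1={✗part,t=0,log=-}
step 9 recover(1): 1={part,t=0,log=-}
step 10 deliver 0→2: 2={part,t=2,log=-}
step 11 propose(0,'x'): 0={coor,t=3,log=-}
step 12 deliver 0→1: 1={part,t=1,log=-}

2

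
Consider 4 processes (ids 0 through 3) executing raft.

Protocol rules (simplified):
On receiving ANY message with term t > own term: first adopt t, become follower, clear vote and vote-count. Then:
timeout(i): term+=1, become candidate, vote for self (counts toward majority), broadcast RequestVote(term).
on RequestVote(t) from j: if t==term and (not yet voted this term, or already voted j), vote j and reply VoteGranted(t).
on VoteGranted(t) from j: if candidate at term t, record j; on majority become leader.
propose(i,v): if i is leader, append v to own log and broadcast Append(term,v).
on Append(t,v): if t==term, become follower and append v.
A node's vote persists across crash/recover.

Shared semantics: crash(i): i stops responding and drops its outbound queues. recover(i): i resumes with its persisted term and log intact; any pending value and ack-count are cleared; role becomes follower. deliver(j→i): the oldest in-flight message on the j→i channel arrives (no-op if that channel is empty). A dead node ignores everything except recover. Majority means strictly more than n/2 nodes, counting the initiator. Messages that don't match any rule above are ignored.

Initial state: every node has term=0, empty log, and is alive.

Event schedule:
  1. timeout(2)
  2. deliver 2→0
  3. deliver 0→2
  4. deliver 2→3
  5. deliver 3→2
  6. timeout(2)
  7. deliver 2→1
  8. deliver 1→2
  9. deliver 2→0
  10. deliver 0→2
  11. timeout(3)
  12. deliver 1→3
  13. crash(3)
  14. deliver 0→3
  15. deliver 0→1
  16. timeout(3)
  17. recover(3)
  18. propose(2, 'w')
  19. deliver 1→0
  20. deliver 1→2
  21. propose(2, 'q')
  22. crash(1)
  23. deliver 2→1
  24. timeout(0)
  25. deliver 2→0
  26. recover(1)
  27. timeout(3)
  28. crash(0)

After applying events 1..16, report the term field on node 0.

e1 timeout(2): 2[cand,t=1,-]
e2 deliver 2→0: 0[foll,t=1,-]
e3 deliver 0→2: ·
e4 deliver 2→3: 3[foll,t=1,-]
e5 deliver 3→2: 2[lead,t=1,-]
e6 timeout(2): 2[cand,t=2,-]
e7 deliver 2→1: 1[foll,t=1,-]
e8 deliver 1→2: ·
e9 deliver 2→0: 0[foll,t=2,-]
e10 deliver 0→2: ·
e11 timeout(3): 3[cand,t=2,-]
e12 deliver 1→3: ·
e13 crash(3): 3[✗cand,t=2,-]
e14 deliver 0→3: ·
e15 deliver 0→1: ·
e16 timeout(3): ·

2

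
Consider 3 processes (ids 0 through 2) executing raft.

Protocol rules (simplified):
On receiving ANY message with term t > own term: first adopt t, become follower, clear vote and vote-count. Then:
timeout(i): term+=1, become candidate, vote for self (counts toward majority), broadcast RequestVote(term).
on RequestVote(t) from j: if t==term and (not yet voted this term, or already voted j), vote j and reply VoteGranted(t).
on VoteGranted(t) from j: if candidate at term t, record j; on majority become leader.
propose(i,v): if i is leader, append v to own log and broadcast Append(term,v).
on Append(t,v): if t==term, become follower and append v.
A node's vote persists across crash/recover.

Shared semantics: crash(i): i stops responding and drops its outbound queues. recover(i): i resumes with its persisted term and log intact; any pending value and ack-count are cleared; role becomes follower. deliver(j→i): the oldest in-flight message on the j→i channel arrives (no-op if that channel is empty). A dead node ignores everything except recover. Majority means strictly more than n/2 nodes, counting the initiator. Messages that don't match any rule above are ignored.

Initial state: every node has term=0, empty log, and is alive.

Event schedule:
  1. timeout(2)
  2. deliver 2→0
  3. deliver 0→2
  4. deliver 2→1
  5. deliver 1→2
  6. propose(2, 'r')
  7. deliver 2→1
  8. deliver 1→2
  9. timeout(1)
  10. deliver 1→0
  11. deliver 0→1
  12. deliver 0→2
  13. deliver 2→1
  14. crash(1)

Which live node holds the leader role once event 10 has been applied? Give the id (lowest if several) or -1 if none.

2

[1] timeout(2) → N2(cand t1 [-])
[2] deliver 2→0 → N0(foll t1 [-])
[3] deliver 0→2 → N2(lead t1 [-])
[4] deliver 2→1 → N1(foll t1 [-])
[5] deliver 1→2 → ∅
[6] propose(2,'r') → N2(lead t1 [r])
[7] deliver 2→1 → N1(foll t1 [r])
[8] deliver 1→2 → ∅
[9] timeout(1) → N1(cand t2 [r])
[10] deliver 1→0 → N0(foll t2 [-])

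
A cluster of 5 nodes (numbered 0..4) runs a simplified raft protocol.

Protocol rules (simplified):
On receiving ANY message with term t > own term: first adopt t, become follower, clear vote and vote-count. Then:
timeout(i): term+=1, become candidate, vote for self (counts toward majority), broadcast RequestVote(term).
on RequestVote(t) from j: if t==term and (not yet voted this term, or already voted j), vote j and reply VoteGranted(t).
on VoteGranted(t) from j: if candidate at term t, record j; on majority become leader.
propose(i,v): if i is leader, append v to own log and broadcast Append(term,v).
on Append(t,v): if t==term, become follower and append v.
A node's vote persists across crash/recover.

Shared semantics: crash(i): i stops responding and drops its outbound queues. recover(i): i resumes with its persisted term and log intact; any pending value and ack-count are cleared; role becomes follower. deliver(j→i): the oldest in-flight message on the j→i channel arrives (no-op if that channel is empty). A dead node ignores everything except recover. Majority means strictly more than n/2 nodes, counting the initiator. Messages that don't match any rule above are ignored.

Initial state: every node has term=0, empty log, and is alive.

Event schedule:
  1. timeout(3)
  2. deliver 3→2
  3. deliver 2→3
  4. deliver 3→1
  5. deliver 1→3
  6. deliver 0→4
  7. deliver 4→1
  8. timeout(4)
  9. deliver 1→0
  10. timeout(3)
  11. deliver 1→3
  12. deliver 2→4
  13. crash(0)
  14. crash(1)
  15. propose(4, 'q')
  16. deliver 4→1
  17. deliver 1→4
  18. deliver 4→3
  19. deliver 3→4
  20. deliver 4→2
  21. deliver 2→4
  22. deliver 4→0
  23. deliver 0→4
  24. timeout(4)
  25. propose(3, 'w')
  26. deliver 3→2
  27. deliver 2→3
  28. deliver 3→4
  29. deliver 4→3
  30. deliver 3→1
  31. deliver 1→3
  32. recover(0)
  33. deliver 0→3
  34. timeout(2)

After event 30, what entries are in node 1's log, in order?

empty

step 1 timeout(3): 3={cand,t=1,log=-}
step 2 deliver 3→2: 2={foll,t=1,log=-}
step 3 deliver 2→3: —
step 4 deliver 3→1: 1={foll,t=1,log=-}
step 5 deliver 1→3: 3={lead,t=1,log=-}
step 6 deliver 0→4: —
step 7 deliver 4→1: —
step 8 timeout(4): 4={cand,t=1,log=-}
step 9 deliver 1→0: —
step 10 timeout(3): 3={cand,t=2,log=-}
step 11 deliver 1→3: —
step 12 deliver 2→4: —
step 13 crash(0): 0={✗foll,t=0,log=-}
step 14 crash(1): 1={✗foll,t=1,log=-}
step 15 propose(4,'q'): —
step 16 deliver 4→1: —
step 17 deliver 1→4: —
step 18 deliver 4→3: —
step 19 deliver 3→4: —
step 20 deliver 4→2: —
step 21 deliver 2→4: —
step 22 deliver 4→0: —
step 23 deliver 0→4: —
step 24 timeout(4): 4={cand,t=2,log=-}
step 25 propose(3,'w'): —
step 26 deliver 3→2: 2={foll,t=2,log=-}
step 27 deliver 2→3: —
step 28 deliver 3→4: —
step 29 deliver 4→3: —
step 30 deliver 3→1: —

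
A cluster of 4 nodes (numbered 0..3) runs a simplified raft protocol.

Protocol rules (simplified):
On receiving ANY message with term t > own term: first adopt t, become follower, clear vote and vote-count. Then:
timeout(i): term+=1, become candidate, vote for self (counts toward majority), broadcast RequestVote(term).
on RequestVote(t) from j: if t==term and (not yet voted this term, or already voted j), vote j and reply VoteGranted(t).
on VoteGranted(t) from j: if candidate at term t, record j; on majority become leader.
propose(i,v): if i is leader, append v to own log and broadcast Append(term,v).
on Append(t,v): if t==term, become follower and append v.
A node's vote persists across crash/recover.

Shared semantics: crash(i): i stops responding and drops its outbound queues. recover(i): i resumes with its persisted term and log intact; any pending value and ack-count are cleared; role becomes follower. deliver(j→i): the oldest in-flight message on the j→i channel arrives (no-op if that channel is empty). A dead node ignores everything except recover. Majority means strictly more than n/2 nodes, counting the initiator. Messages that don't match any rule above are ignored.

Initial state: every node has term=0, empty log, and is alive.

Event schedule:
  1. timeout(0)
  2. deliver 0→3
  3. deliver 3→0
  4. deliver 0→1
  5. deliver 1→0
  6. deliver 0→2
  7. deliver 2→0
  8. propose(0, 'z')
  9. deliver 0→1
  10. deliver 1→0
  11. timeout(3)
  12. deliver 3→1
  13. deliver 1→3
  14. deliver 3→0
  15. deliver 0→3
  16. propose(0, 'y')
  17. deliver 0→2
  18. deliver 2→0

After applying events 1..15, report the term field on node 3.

[1] timeout(0) → N0(cand t1 [-])
[2] deliver 0→3 → N3(foll t1 [-])
[3] deliver 3→0 → ∅
[4] deliver 0→1 → N1(foll t1 [-])
[5] deliver 1→0 → N0(lead t1 [-])
[6] deliver 0→2 → N2(foll t1 [-])
[7] deliver 2→0 → ∅
[8] propose(0,'z') → N0(lead t1 [z])
[9] deliver 0→1 → N1(foll t1 [z])
[10] deliver 1→0 → ∅
[11] timeout(3) → N3(cand t2 [-])
[12] deliver 3→1 → N1(foll t2 [z])
[13] deliver 1→3 → ∅
[14] deliver 3→0 → N0(foll t2 [z])
[15] deliver 0→3 → ∅

2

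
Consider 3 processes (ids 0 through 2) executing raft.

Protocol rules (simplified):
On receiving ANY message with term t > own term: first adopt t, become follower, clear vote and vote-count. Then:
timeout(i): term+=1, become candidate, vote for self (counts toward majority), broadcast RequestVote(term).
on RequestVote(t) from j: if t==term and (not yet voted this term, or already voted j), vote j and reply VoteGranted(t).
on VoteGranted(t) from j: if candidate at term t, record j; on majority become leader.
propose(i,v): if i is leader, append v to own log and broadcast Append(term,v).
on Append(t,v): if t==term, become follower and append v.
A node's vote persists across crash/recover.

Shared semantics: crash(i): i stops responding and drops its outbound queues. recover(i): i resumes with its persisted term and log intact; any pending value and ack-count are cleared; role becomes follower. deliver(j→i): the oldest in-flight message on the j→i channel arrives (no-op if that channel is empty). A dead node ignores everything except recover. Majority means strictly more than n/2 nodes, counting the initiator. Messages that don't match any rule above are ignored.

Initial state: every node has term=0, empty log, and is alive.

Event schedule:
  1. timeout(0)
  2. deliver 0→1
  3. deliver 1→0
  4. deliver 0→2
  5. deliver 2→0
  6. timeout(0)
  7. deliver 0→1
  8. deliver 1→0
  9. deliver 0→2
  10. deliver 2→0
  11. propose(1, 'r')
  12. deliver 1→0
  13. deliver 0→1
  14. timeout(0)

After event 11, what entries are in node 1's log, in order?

empty

step 1 timeout(0): 0={cand,t=1,log=-}
step 2 deliver 0→1: 1={foll,t=1,log=-}
step 3 deliver 1→0: 0={lead,t=1,log=-}
step 4 deliver 0→2: 2={foll,t=1,log=-}
step 5 deliver 2→0: —
step 6 timeout(0): 0={cand,t=2,log=-}
step 7 deliver 0→1: 1={foll,t=2,log=-}
step 8 deliver 1→0: 0={lead,t=2,log=-}
step 9 deliver 0→2: 2={foll,t=2,log=-}
step 10 deliver 2→0: —
step 11 propose(1,'r'): —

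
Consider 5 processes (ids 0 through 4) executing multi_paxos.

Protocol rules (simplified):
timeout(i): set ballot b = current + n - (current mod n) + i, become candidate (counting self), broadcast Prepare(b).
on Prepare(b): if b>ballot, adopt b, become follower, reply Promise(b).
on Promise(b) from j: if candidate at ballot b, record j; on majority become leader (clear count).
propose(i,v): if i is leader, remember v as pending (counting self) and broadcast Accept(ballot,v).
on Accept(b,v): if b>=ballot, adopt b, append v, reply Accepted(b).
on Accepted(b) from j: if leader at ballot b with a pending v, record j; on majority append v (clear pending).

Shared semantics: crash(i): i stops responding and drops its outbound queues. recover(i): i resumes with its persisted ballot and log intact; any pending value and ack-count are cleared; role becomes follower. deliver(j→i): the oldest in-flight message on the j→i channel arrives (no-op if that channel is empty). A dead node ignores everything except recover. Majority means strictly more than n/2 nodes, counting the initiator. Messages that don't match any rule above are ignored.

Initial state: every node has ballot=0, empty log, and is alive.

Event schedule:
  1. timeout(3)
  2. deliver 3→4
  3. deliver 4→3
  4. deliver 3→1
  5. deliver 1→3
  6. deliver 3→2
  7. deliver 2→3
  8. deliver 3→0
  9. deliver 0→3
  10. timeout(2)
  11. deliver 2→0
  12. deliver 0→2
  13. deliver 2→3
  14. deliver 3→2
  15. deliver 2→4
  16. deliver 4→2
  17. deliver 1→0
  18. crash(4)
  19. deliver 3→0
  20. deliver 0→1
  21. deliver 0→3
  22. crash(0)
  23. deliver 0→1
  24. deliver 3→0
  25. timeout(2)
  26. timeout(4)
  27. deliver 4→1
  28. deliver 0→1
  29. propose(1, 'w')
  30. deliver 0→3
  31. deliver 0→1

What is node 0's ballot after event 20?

after 1 — timeout(3): n3:cand/b8/[-]
after 2 — deliver 3→4: n4:foll/b8/[-]
after 3 — deliver 4→3: ·
after 4 — deliver 3→1: n1:foll/b8/[-]
after 5 — deliver 1→3: n3:lead/b8/[-]
after 6 — deliver 3→2: n2:foll/b8/[-]
after 7 — deliver 2→3: ·
after 8 — deliver 3→0: n0:foll/b8/[-]
after 9 — deliver 0→3: ·
after 10 — timeout(2): n2:cand/b12/[-]
after 11 — deliver 2→0: n0:foll/b12/[-]
after 12 — deliver 0→2: ·
after 13 — deliver 2→3: n3:foll/b12/[-]
after 14 — deliver 3→2: n2:lead/b12/[-]
after 15 — deliver 2→4: n4:foll/b12/[-]
after 16 — deliver 4→2: ·
after 17 — deliver 1→0: ·
after 18 — crash(4): n4:✗foll/b12/[-]
after 19 — deliver 3→0: ·
after 20 — deliver 0→1: ·

12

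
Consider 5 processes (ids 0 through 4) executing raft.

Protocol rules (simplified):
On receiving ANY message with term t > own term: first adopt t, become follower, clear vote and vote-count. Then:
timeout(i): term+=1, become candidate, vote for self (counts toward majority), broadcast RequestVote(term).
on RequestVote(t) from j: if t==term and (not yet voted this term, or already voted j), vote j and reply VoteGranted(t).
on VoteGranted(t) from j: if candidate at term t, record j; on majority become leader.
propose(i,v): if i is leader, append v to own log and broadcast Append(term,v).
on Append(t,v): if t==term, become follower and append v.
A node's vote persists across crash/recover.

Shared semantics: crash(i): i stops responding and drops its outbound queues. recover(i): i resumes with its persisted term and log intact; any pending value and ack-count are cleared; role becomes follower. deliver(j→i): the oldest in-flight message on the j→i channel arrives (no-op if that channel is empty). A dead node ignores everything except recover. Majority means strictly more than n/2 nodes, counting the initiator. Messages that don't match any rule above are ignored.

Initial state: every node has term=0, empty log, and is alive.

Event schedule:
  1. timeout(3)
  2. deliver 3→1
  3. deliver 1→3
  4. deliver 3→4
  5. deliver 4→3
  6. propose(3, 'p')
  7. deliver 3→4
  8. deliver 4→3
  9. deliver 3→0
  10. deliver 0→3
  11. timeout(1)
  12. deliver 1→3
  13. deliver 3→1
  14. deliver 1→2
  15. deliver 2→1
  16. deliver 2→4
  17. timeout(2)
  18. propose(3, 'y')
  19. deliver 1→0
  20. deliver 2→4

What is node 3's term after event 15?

after 1 — timeout(3): n3:cand/t1/[-]
after 2 — deliver 3→1: n1:foll/t1/[-]
after 3 — deliver 1→3: ·
after 4 — deliver 3→4: n4:foll/t1/[-]
after 5 — deliver 4→3: n3:lead/t1/[-]
after 6 — propose(3,'p'): n3:lead/t1/[p]
after 7 — deliver 3→4: n4:foll/t1/[p]
after 8 — deliver 4→3: ·
after 9 — deliver 3→0: n0:foll/t1/[-]
after 10 — deliver 0→3: ·
after 11 — timeout(1): n1:cand/t2/[-]
after 12 — deliver 1→3: n3:foll/t2/[p]
after 13 — deliver 3→1: ·
after 14 — deliver 1→2: n2:foll/t2/[-]
after 15 — deliver 2→1: ·

2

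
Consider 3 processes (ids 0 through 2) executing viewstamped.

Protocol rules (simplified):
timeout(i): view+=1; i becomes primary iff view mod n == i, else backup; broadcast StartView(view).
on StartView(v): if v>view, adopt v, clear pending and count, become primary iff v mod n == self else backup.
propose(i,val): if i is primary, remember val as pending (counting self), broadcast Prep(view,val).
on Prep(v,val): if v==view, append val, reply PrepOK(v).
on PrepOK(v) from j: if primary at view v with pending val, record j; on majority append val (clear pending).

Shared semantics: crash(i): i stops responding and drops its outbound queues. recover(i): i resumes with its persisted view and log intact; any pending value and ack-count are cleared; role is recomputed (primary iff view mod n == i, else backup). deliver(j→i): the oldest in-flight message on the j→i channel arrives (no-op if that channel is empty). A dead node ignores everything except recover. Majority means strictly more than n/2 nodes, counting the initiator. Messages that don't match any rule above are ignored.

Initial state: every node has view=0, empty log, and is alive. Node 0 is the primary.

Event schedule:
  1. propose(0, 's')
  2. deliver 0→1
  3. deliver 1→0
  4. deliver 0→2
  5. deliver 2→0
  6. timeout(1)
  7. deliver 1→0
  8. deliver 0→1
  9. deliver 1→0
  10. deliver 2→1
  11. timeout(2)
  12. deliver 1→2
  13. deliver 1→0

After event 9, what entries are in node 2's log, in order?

1. propose(0,'s'):  nop
2. deliver 0→1:  <1:back v0 s>
3. deliver 1→0:  <0:prim v0 s>
4. deliver 0→2:  <2:back v0 s>
5. deliver 2→0:  nop
6. timeout(1):  <1:prim v1 s>
7. deliver 1→0:  <0:back v1 s>
8. deliver 0→1:  nop
9. deliver 1→0:  nop

s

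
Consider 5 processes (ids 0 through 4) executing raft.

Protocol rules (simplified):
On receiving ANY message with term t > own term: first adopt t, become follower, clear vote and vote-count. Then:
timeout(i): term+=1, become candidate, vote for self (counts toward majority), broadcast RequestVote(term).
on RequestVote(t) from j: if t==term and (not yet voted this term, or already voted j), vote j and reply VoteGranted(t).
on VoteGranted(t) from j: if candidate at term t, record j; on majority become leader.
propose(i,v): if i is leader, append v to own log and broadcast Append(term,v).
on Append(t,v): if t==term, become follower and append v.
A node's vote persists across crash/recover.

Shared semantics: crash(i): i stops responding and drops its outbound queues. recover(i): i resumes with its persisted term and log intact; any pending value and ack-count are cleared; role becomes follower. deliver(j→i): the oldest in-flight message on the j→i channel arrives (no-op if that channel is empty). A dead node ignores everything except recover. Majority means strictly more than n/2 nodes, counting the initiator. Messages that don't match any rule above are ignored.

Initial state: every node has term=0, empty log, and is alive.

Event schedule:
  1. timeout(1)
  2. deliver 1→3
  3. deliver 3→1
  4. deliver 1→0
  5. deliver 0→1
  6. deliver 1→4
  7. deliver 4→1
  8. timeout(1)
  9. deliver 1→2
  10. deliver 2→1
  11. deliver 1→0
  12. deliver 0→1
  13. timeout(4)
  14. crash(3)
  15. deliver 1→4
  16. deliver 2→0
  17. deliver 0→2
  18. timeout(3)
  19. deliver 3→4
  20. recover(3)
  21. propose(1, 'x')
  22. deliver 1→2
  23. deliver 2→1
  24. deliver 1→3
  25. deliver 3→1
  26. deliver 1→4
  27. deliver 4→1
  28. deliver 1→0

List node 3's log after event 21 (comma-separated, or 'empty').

empty

step 1 timeout(1): 1={cand,t=1,log=-}
step 2 deliver 1→3: 3={foll,t=1,log=-}
step 3 deliver 3→1: —
step 4 deliver 1→0: 0={foll,t=1,log=-}
step 5 deliver 0→1: 1={lead,t=1,log=-}
step 6 deliver 1→4: 4={foll,t=1,log=-}
step 7 deliver 4→1: —
step 8 timeout(1): 1={cand,t=2,log=-}
step 9 deliver 1→2: 2={foll,t=1,log=-}
step 10 deliver 2→1: —
step 11 deliver 1→0: 0={foll,t=2,log=-}
step 12 deliver 0→1: —
step 13 timeout(4): 4={cand,t=2,log=-}
step 14 crash(3): 3={✗foll,t=1,log=-}
step 15 deliver 1→4: —
step 16 deliver 2→0: —
step 17 deliver 0→2: —
step 18 timeout(3): —
step 19 deliver 3→4: —
step 20 recover(3): 3={foll,t=1,log=-}
step 21 propose(1,'x'): —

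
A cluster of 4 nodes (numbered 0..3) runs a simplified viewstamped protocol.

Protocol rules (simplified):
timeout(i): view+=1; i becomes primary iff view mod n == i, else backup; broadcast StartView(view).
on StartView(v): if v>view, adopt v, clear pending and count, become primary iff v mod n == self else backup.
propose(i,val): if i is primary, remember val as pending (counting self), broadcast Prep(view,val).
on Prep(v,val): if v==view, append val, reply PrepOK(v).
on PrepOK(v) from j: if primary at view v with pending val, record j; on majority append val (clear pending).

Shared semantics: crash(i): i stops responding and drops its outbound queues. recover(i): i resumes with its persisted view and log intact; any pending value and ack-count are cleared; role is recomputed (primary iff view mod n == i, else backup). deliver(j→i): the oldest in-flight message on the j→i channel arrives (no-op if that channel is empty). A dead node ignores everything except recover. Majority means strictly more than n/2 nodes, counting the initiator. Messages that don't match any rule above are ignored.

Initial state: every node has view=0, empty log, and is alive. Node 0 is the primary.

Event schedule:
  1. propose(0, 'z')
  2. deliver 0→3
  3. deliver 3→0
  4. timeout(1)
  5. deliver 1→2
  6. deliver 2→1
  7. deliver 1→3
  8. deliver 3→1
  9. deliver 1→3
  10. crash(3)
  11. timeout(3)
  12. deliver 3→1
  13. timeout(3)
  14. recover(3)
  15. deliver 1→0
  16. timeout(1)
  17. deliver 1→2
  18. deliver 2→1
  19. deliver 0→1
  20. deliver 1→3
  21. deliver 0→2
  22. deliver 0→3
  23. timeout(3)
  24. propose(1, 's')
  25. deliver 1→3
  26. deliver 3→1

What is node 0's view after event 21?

1

e1 propose(0,'z'): ·
e2 deliver 0→3: 3[back,v=0,z]
e3 deliver 3→0: ·
e4 timeout(1): 1[prim,v=1,-]
e5 deliver 1→2: 2[back,v=1,-]
e6 deliver 2→1: ·
e7 deliver 1→3: 3[back,v=1,z]
e8 deliver 3→1: ·
e9 deliver 1→3: ·
e10 crash(3): 3[✗back,v=1,z]
e11 timeout(3): ·
e12 deliver 3→1: ·
e13 timeout(3): ·
e14 recover(3): 3[back,v=1,z]
e15 deliver 1→0: 0[back,v=1,-]
e16 timeout(1): 1[back,v=2,-]
e17 deliver 1→2: 2[prim,v=2,-]
e18 deliver 2→1: ·
e19 deliver 0→1: ·
e20 deliver 1→3: 3[back,v=2,z]
e21 deliver 0→2: ·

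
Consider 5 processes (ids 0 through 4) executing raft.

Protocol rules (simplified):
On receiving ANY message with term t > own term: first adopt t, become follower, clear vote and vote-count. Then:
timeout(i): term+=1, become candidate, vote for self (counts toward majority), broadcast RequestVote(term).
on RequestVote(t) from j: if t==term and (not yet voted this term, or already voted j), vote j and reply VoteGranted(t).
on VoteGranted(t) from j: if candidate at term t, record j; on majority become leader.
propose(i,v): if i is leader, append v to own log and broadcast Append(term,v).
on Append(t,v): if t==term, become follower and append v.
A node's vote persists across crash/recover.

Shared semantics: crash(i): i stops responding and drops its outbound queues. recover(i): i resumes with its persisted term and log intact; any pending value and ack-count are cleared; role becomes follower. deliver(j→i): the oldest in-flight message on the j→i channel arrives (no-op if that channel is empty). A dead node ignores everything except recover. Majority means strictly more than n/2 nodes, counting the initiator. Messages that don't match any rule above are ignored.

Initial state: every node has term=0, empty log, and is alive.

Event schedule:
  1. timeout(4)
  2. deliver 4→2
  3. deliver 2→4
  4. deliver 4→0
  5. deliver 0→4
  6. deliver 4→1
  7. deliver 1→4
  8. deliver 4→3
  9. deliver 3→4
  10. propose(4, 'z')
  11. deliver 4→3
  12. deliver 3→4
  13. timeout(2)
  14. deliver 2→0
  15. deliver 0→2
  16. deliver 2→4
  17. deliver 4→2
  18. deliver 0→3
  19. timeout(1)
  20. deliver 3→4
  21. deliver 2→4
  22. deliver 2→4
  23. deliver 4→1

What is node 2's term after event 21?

[1] timeout(4) → N4(cand t1 [-])
[2] deliver 4→2 → N2(foll t1 [-])
[3] deliver 2→4 → ∅
[4] deliver 4→0 → N0(foll t1 [-])
[5] deliver 0→4 → N4(lead t1 [-])
[6] deliver 4→1 → N1(foll t1 [-])
[7] deliver 1→4 → ∅
[8] deliver 4→3 → N3(foll t1 [-])
[9] deliver 3→4 → ∅
[10] propose(4,'z') → N4(lead t1 [z])
[11] deliver 4→3 → N3(foll t1 [z])
[12] deliver 3→4 → ∅
[13] timeout(2) → N2(cand t2 [-])
[14] deliver 2→0 → N0(foll t2 [-])
[15] deliver 0→2 → ∅
[16] deliver 2→4 → N4(foll t2 [z])
[17] deliver 4→2 → ∅
[18] deliver 0→3 → ∅
[19] timeout(1) → N1(cand t2 [-])
[20] deliver 3→4 → ∅
[21] deliver 2→4 → ∅

2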